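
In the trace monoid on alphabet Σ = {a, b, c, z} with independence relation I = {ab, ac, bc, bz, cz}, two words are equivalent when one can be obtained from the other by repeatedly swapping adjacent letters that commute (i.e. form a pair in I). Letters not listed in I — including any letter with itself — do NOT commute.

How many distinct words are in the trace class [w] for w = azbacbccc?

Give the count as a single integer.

1260

piece 0:a — minimal
piece 1:z rests on {0:a}
piece 2:b — minimal
piece 3:a rests on {1:z}
piece 4:c — minimal
piece 5:b rests on {2:b}
piece 6:c rests on {4:c}
piece 7:c rests on {6:c}
piece 8:c rests on {7:c}
minimal pieces: {0:a, 2:b, 4:c}
ways to finish when only these pieces remain (= sum over removing one remaining piece with nothing left below it):
  1 left: {3}→1  {5}→1  {8}→1
  2 left: {1,3}→1  {2,5}→1  {3,5}→2  {3,8}→2  {5,8}→2  {7,8}→1
  3 left: {0,1,3}→1  {1,3,5}→3  {1,3,8}→3  {2,3,5}→3  {2,5,8}→3  {3,5,8}→6  {3,7,8}→3  {5,7,8}→3  {6,7,8}→1
  4 left: {0,1,3,5}→4  {0,1,3,8}→4  {1,2,3,5}→6  {1,3,5,8}→12  {1,3,7,8}→6  {2,3,5,8}→12  {2,5,7,8}→6  {3,5,7,8}→12  {3,6,7,8}→4  {4,6,7,8}→1  {5,6,7,8}→4
  5 left: {0,1,2,3,5}→10  {0,1,3,5,8}→20  {0,1,3,7,8}→10  {1,2,3,5,8}→30  {1,3,5,7,8}→30  {1,3,6,7,8}→10  {2,3,5,7,8}→30  {2,5,6,7,8}→10  {3,4,6,7,8}→5  {3,5,6,7,8}→20  {4,5,6,7,8}→5
  6 left: {0,1,2,3,5,8}→60  {0,1,3,5,7,8}→60  {0,1,3,6,7,8}→20  {1,2,3,5,7,8}→90  {1,3,4,6,7,8}→15  {1,3,5,6,7,8}→60  {2,3,5,6,7,8}→60  {2,4,5,6,7,8}→15  {3,4,5,6,7,8}→30
  7 left: {0,1,2,3,5,7,8}→210  {0,1,3,4,6,7,8}→35  {0,1,3,5,6,7,8}→140  {1,2,3,5,6,7,8}→210  {1,3,4,5,6,7,8}→105  {2,3,4,5,6,7,8}→105
  placing 0:a first → 420 extensions
  placing 2:b first → 280 extensions
  placing 4:c first → 560 extensions
total linear extensions = 1260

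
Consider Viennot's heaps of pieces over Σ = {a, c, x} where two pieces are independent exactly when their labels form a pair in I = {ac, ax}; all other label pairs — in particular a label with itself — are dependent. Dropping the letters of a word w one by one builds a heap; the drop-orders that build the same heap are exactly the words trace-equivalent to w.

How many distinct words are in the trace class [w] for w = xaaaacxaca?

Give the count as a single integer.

#0=x has no predecessor
#1=a has no predecessor
#2=a depends on [1:a]
#3=a depends on [2:a]
#4=a depends on [3:a]
#5=c depends on [0:x]
#6=x depends on [5:c]
#7=a depends on [4:a]
#8=c depends on [6:x]
#9=a depends on [7:a]
sources: [0:x, 1:a]
N(rest) = Σ N(rest − s) over sources s of rest; N(one piece) = 1:
  size 1 → [8]=1  [9]=1
  size 2 → [6,8]=1  [7,9]=1  [8,9]=2
  size 3 → [4,7,9]=1  [5,6,8]=1  [6,8,9]=3  [7,8,9]=3
  size 4 → [0,5,6,8]=1  [3,4,7,9]=1  [4,7,8,9]=4  [5,6,8,9]=4  [6,7,8,9]=6
  size 5 → [0,5,6,8,9]=5  [2,3,4,7,9]=1  [3,4,7,8,9]=5  [4,6,7,8,9]=10  [5,6,7,8,9]=10
  size 6 → [0,5,6,7,8,9]=15  [1,2,3,4,7,9]=1  [2,3,4,7,8,9]=6  [3,4,6,7,8,9]=15  [4,5,6,7,8,9]=20
  size 7 → [0,4,5,6,7,8,9]=35  [1,2,3,4,7,8,9]=7  [2,3,4,6,7,8,9]=21  [3,4,5,6,7,8,9]=35
  size 8 → [0,3,4,5,6,7,8,9]=70  [1,2,3,4,6,7,8,9]=28  [2,3,4,5,6,7,8,9]=56
  first=0(x) contributes 84
  first=1(a) contributes 126
|[w]| = 210

210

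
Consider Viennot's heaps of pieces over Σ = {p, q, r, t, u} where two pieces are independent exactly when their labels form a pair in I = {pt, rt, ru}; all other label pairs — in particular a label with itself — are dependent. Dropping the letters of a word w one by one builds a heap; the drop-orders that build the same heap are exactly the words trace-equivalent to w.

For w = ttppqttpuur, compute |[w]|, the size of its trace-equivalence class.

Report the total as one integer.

drop 0:t onto floor
drop 1:t onto {0:t}
drop 2:p onto floor
drop 3:p onto {2:p}
drop 4:q onto {1:t, 3:p}
drop 5:t onto {4:q}
drop 6:t onto {5:t}
drop 7:p onto {4:q}
drop 8:u onto {6:t, 7:p}
drop 9:u onto {8:u}
drop 10:r onto {7:p}
ground layer = {0:t, 2:p}
drop-orders for the pieces not yet dropped (sum over which currently-grounded one goes next):
  1 to go: {9} 1  {10} 1
  2 to go: {8,9} 1  {9,10} 2
  3 to go: {6,8,9} 1  {8,9,10} 3
  4 to go: {5,6,8,9} 1  {6,8,9,10} 4  {7,8,9,10} 3
  5 to go: {5,6,8,9,10} 5  {6,7,8,9,10} 7
  6 to go: {5,6,7,8,9,10} 12
  7 to go: {4,5,6,7,8,9,10} 12
  8 to go: {1,4,5,6,7,8,9,10} 12  {3,4,5,6,7,8,9,10} 12
  9 to go: {0,1,4,5,6,7,8,9,10} 12  {1,3,4,5,6,7,8,9,10} 24  {2,3,4,5,6,7,8,9,10} 12
  if 0:t drops first: 36 orders
  if 2:p drops first: 36 orders
heap linearizations: 72

72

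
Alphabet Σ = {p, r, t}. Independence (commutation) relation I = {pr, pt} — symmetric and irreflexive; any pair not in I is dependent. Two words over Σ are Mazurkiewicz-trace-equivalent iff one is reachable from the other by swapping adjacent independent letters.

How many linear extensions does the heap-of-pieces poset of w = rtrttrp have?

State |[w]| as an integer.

7

drop 0:r onto floor
drop 1:t onto {0:r}
drop 2:r onto {1:t}
drop 3:t onto {2:r}
drop 4:t onto {3:t}
drop 5:r onto {4:t}
drop 6:p onto floor
ground layer = {0:r, 6:p}
drop-orders for the pieces not yet dropped (sum over which currently-grounded one goes next):
  1 to go: {5} 1  {6} 1
  2 to go: {4,5} 1  {5,6} 2
  3 to go: {3,4,5} 1  {4,5,6} 3
  4 to go: {2,3,4,5} 1  {3,4,5,6} 4
  5 to go: {1,2,3,4,5} 1  {2,3,4,5,6} 5
  if 0:r drops first: 6 orders
  if 6:p drops first: 1 orders
heap linearizations: 7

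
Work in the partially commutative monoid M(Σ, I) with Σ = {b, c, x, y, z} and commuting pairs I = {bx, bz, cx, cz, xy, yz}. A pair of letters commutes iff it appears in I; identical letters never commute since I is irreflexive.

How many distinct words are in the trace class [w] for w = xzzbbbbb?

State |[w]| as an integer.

#0=x has no predecessor
#1=z depends on [0:x]
#2=z depends on [1:z]
#3=b has no predecessor
#4=b depends on [3:b]
#5=b depends on [4:b]
#6=b depends on [5:b]
#7=b depends on [6:b]
sources: [0:x, 3:b]
N(rest) = Σ N(rest − s) over sources s of rest; N(one piece) = 1:
  size 1 → [2]=1  [7]=1
  size 2 → [1,2]=1  [2,7]=2  [6,7]=1
  size 3 → [0,1,2]=1  [1,2,7]=3  [2,6,7]=3  [5,6,7]=1
  size 4 → [0,1,2,7]=4  [1,2,6,7]=6  [2,5,6,7]=4  [4,5,6,7]=1
  size 5 → [0,1,2,6,7]=10  [1,2,5,6,7]=10  [2,4,5,6,7]=5  [3,4,5,6,7]=1
  size 6 → [0,1,2,5,6,7]=20  [1,2,4,5,6,7]=15  [2,3,4,5,6,7]=6
  first=0(x) contributes 21
  first=3(b) contributes 35
|[w]| = 56

56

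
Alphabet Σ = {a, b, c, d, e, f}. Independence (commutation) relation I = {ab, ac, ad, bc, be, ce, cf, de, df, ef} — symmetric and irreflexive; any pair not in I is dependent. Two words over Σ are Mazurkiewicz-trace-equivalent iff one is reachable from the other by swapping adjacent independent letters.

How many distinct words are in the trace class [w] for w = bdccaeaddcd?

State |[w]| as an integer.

165

0(b) covers ∅
1(d) covers 0:b
2(c) covers 1:d
3(c) covers 2:c
4(a) covers ∅
5(e) covers 4:a
6(a) covers 5:e
7(d) covers 3:c
8(d) covers 7:d
9(c) covers 8:d
10(d) covers 9:c
floor of heap: 0:b, 4:a
completions by unplaced set U, small U first (add the entries for U minus each lowest piece of U):
  |U|=1: {6}:1  {10}:1
  |U|=2: {5,6}:1  {6,10}:2  {9,10}:1
  |U|=3: {4,5,6}:1  {5,6,10}:3  {6,9,10}:3  {8,9,10}:1
  |U|=4: {4,5,6,10}:4  {5,6,9,10}:6  {6,8,9,10}:4  {7,8,9,10}:1
  |U|=5: {3,7,8,9,10}:1  {4,5,6,9,10}:10  {5,6,8,9,10}:10  {6,7,8,9,10}:5
  |U|=6: {2,3,7,8,9,10}:1  {3,6,7,8,9,10}:6  {4,5,6,8,9,10}:20  {5,6,7,8,9,10}:15
  |U|=7: {1,2,3,7,8,9,10}:1  {2,3,6,7,8,9,10}:7  {3,5,6,7,8,9,10}:21  {4,5,6,7,8,9,10}:35
  |U|=8: {0,1,2,3,7,8,9,10}:1  {1,2,3,6,7,8,9,10}:8  {2,3,5,6,7,8,9,10}:28  {3,4,5,6,7,8,9,10}:56
  |U|=9: {0,1,2,3,6,7,8,9,10}:9  {1,2,3,5,6,7,8,9,10}:36  {2,3,4,5,6,7,8,9,10}:84
  start at 0(b): 120
  start at 4(a): 45
sum over floor = 165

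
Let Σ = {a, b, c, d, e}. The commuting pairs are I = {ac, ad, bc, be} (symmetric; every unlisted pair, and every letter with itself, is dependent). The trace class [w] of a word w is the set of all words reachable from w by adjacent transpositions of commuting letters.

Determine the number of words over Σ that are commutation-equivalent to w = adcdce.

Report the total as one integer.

5

#0=a has no predecessor
#1=d has no predecessor
#2=c depends on [1:d]
#3=d depends on [2:c]
#4=c depends on [3:d]
#5=e depends on [0:a, 4:c]
sources: [0:a, 1:d]
N(rest) = Σ N(rest − s) over sources s of rest; N(one piece) = 1:
  size 1 → [5]=1
  size 2 → [0,5]=1  [4,5]=1
  size 3 → [0,4,5]=2  [3,4,5]=1
  size 4 → [0,3,4,5]=3  [2,3,4,5]=1
  first=0(a) contributes 1
  first=1(d) contributes 4
|[w]| = 5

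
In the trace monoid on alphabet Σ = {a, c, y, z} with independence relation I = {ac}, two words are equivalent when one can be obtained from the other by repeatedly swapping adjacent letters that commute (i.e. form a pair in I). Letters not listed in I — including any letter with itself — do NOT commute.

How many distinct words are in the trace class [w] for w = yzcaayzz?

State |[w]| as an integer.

0(y) covers ∅
1(z) covers 0:y
2(c) covers 1:z
3(a) covers 1:z
4(a) covers 3:a
5(y) covers 2:c, 4:a
6(z) covers 5:y
7(z) covers 6:z
floor of heap: 0:y
completions by unplaced set U, small U first (add the entries for U minus each lowest piece of U):
  |U|=1: {7}:1
  |U|=2: {6,7}:1
  |U|=3: {5,6,7}:1
  |U|=4: {2,5,6,7}:1  {4,5,6,7}:1
  |U|=5: {2,4,5,6,7}:2  {3,4,5,6,7}:1
  |U|=6: {2,3,4,5,6,7}:3
  start at 0(y): 3

3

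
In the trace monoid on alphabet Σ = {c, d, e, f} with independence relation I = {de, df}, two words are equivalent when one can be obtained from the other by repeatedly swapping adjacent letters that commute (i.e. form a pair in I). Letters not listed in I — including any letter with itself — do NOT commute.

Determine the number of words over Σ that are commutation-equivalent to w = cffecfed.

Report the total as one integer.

3

#0=c has no predecessor
#1=f depends on [0:c]
#2=f depends on [1:f]
#3=e depends on [2:f]
#4=c depends on [3:e]
#5=f depends on [4:c]
#6=e depends on [5:f]
#7=d depends on [4:c]
sources: [0:c]
N(rest) = Σ N(rest − s) over sources s of rest; N(one piece) = 1:
  size 1 → [6]=1  [7]=1
  size 2 → [5,6]=1  [6,7]=2
  size 3 → [5,6,7]=3
  size 4 → [4,5,6,7]=3
  size 5 → [3,4,5,6,7]=3
  size 6 → [2,3,4,5,6,7]=3
  first=0(c) contributes 3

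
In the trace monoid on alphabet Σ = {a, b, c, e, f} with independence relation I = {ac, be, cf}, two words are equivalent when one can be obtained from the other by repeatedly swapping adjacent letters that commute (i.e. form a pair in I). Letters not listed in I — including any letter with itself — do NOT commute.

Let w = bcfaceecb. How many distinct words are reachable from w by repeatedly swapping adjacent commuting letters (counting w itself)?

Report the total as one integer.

#0=b has no predecessor
#1=c depends on [0:b]
#2=f depends on [0:b]
#3=a depends on [2:f]
#4=c depends on [1:c]
#5=e depends on [3:a, 4:c]
#6=e depends on [5:e]
#7=c depends on [6:e]
#8=b depends on [7:c]
sources: [0:b]
N(rest) = Σ N(rest − s) over sources s of rest; N(one piece) = 1:
  size 1 → [8]=1
  size 2 → [7,8]=1
  size 3 → [6,7,8]=1
  size 4 → [5,6,7,8]=1
  size 5 → [3,5,6,7,8]=1  [4,5,6,7,8]=1
  size 6 → [1,4,5,6,7,8]=1  [2,3,5,6,7,8]=1  [3,4,5,6,7,8]=2
  size 7 → [1,3,4,5,6,7,8]=3  [2,3,4,5,6,7,8]=3
  first=0(b) contributes 6

6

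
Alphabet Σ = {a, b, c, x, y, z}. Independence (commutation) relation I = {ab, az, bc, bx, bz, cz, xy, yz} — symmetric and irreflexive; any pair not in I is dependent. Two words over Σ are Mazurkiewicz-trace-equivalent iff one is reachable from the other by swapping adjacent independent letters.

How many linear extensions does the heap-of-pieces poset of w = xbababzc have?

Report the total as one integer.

drop 0:x onto floor
drop 1:b onto floor
drop 2:a onto {0:x}
drop 3:b onto {1:b}
drop 4:a onto {2:a}
drop 5:b onto {3:b}
drop 6:z onto {0:x}
drop 7:c onto {4:a}
ground layer = {0:x, 1:b}
drop-orders for the pieces not yet dropped (sum over which currently-grounded one goes next):
  1 to go: {5} 1  {6} 1  {7} 1
  2 to go: {3,5} 1  {4,7} 1  {5,6} 2  {5,7} 2  {6,7} 2
  3 to go: {1,3,5} 1  {2,4,7} 1  {3,5,6} 3  {3,5,7} 3  {4,5,7} 3  {4,6,7} 3  {5,6,7} 6
  4 to go: {1,3,5,6} 4  {1,3,5,7} 4  {2,4,5,7} 4  {2,4,6,7} 4  {3,4,5,7} 6  {3,5,6,7} 12  {4,5,6,7} 12
  5 to go: {0,2,4,6,7} 4  {1,3,4,5,7} 10  {1,3,5,6,7} 20  {2,3,4,5,7} 10  {2,4,5,6,7} 20  {3,4,5,6,7} 30
  6 to go: {0,2,4,5,6,7} 24  {1,2,3,4,5,7} 20  {1,3,4,5,6,7} 60  {2,3,4,5,6,7} 60
  if 0:x drops first: 140 orders
  if 1:b drops first: 84 orders
heap linearizations: 224

224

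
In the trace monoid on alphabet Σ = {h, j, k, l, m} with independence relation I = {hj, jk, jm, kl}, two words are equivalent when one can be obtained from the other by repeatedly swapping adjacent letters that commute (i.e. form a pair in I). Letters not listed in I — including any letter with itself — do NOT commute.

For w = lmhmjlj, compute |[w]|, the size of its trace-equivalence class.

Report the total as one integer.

0(l) covers ∅
1(m) covers 0:l
2(h) covers 1:m
3(m) covers 2:h
4(j) covers 0:l
5(l) covers 3:m, 4:j
6(j) covers 5:l
floor of heap: 0:l
completions by unplaced set U, small U first (add the entries for U minus each lowest piece of U):
  |U|=1: {6}:1
  |U|=2: {5,6}:1
  |U|=3: {3,5,6}:1  {4,5,6}:1
  |U|=4: {2,3,5,6}:1  {3,4,5,6}:2
  |U|=5: {1,2,3,5,6}:1  {2,3,4,5,6}:3
  start at 0(l): 4

4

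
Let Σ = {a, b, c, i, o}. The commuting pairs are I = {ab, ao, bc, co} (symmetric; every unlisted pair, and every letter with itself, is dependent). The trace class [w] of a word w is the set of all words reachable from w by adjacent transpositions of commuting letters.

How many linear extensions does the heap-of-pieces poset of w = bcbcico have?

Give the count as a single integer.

drop 0:b onto floor
drop 1:c onto floor
drop 2:b onto {0:b}
drop 3:c onto {1:c}
drop 4:i onto {2:b, 3:c}
drop 5:c onto {4:i}
drop 6:o onto {4:i}
ground layer = {0:b, 1:c}
drop-orders for the pieces not yet dropped (sum over which currently-grounded one goes next):
  1 to go: {5} 1  {6} 1
  2 to go: {5,6} 2
  3 to go: {4,5,6} 2
  4 to go: {2,4,5,6} 2  {3,4,5,6} 2
  5 to go: {0,2,4,5,6} 2  {1,3,4,5,6} 2  {2,3,4,5,6} 4
  if 0:b drops first: 6 orders
  if 1:c drops first: 6 orders
heap linearizations: 12

12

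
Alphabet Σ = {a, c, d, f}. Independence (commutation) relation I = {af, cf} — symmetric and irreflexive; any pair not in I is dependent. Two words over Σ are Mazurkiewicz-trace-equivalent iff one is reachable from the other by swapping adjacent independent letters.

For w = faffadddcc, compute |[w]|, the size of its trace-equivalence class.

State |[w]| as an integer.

10

0(f) covers ∅
1(a) covers ∅
2(f) covers 0:f
3(f) covers 2:f
4(a) covers 1:a
5(d) covers 3:f, 4:a
6(d) covers 5:d
7(d) covers 6:d
8(c) covers 7:d
9(c) covers 8:c
floor of heap: 0:f, 1:a
completions by unplaced set U, small U first (add the entries for U minus each lowest piece of U):
  |U|=1: {9}:1
  |U|=2: {8,9}:1
  |U|=3: {7,8,9}:1
  |U|=4: {6,7,8,9}:1
  |U|=5: {5,6,7,8,9}:1
  |U|=6: {3,5,6,7,8,9}:1  {4,5,6,7,8,9}:1
  |U|=7: {1,4,5,6,7,8,9}:1  {2,3,5,6,7,8,9}:1  {3,4,5,6,7,8,9}:2
  |U|=8: {0,2,3,5,6,7,8,9}:1  {1,3,4,5,6,7,8,9}:3  {2,3,4,5,6,7,8,9}:3
  start at 0(f): 6
  start at 1(a): 4
sum over floor = 10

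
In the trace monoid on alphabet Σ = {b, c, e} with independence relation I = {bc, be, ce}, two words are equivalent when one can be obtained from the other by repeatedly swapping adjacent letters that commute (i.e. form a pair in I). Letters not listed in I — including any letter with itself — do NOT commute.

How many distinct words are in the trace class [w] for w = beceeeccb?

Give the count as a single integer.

#0=b has no predecessor
#1=e has no predecessor
#2=c has no predecessor
#3=e depends on [1:e]
#4=e depends on [3:e]
#5=e depends on [4:e]
#6=c depends on [2:c]
#7=c depends on [6:c]
#8=b depends on [0:b]
sources: [0:b, 1:e, 2:c]
N(rest) = Σ N(rest − s) over sources s of rest; N(one piece) = 1:
  size 1 → [5]=1  [7]=1  [8]=1
  size 2 → [0,8]=1  [4,5]=1  [5,7]=2  [5,8]=2  [6,7]=1  [7,8]=2
  size 3 → [0,5,8]=3  [0,7,8]=3  [2,6,7]=1  [3,4,5]=1  [4,5,7]=3  [4,5,8]=3  [5,6,7]=3  [5,7,8]=6  [6,7,8]=3
  size 4 → [0,4,5,8]=6  [0,5,7,8]=12  [0,6,7,8]=6  [1,3,4,5]=1  [2,5,6,7]=4  [2,6,7,8]=4  [3,4,5,7]=4  [3,4,5,8]=4  [4,5,6,7]=6  [4,5,7,8]=12  [5,6,7,8]=12
  size 5 → [0,2,6,7,8]=10  [0,3,4,5,8]=10  [0,4,5,7,8]=30  [0,5,6,7,8]=30  [1,3,4,5,7]=5  [1,3,4,5,8]=5  [2,4,5,6,7]=10  [2,5,6,7,8]=20  [3,4,5,6,7]=10  [3,4,5,7,8]=20  [4,5,6,7,8]=30
  size 6 → [0,1,3,4,5,8]=15  [0,2,5,6,7,8]=60  [0,3,4,5,7,8]=60  [0,4,5,6,7,8]=90  [1,3,4,5,6,7]=15  [1,3,4,5,7,8]=30  [2,3,4,5,6,7]=20  [2,4,5,6,7,8]=60  [3,4,5,6,7,8]=60
  size 7 → [0,1,3,4,5,7,8]=105  [0,2,4,5,6,7,8]=210  [0,3,4,5,6,7,8]=210  [1,2,3,4,5,6,7]=35  [1,3,4,5,6,7,8]=105  [2,3,4,5,6,7,8]=140
  first=0(b) contributes 280
  first=1(e) contributes 560
  first=2(c) contributes 420
|[w]| = 1260

1260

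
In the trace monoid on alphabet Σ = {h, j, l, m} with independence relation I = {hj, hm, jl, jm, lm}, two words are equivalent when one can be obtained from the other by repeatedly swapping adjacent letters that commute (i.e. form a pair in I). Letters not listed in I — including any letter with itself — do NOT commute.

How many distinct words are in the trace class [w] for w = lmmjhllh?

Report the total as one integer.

168

drop 0:l onto floor
drop 1:m onto floor
drop 2:m onto {1:m}
drop 3:j onto floor
drop 4:h onto {0:l}
drop 5:l onto {4:h}
drop 6:l onto {5:l}
drop 7:h onto {6:l}
ground layer = {0:l, 1:m, 3:j}
drop-orders for the pieces not yet dropped (sum over which currently-grounded one goes next):
  1 to go: {2} 1  {3} 1  {7} 1
  2 to go: {1,2} 1  {2,3} 2  {2,7} 2  {3,7} 2  {6,7} 1
  3 to go: {1,2,3} 3  {1,2,7} 3  {2,3,7} 6  {2,6,7} 3  {3,6,7} 3  {5,6,7} 1
  4 to go: {1,2,3,7} 12  {1,2,6,7} 6  {2,3,6,7} 12  {2,5,6,7} 4  {3,5,6,7} 4  {4,5,6,7} 1
  5 to go: {0,4,5,6,7} 1  {1,2,3,6,7} 30  {1,2,5,6,7} 10  {2,3,5,6,7} 20  {2,4,5,6,7} 5  {3,4,5,6,7} 5
  6 to go: {0,2,4,5,6,7} 6  {0,3,4,5,6,7} 6  {1,2,3,5,6,7} 60  {1,2,4,5,6,7} 15  {2,3,4,5,6,7} 30
  if 0:l drops first: 105 orders
  if 1:m drops first: 42 orders
  if 3:j drops first: 21 orders
heap linearizations: 168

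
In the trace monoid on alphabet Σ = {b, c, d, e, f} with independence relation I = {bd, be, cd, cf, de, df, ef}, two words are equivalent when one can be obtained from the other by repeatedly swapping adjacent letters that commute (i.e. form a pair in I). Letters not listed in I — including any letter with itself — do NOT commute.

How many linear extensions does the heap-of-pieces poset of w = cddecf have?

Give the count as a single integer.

60

#0=c has no predecessor
#1=d has no predecessor
#2=d depends on [1:d]
#3=e depends on [0:c]
#4=c depends on [3:e]
#5=f has no predecessor
sources: [0:c, 1:d, 5:f]
N(rest) = Σ N(rest − s) over sources s of rest; N(one piece) = 1:
  size 1 → [2]=1  [4]=1  [5]=1
  size 2 → [1,2]=1  [2,4]=2  [2,5]=2  [3,4]=1  [4,5]=2
  size 3 → [0,3,4]=1  [1,2,4]=3  [1,2,5]=3  [2,3,4]=3  [2,4,5]=6  [3,4,5]=3
  size 4 → [0,2,3,4]=4  [0,3,4,5]=4  [1,2,3,4]=6  [1,2,4,5]=12  [2,3,4,5]=12
  first=0(c) contributes 30
  first=1(d) contributes 20
  first=5(f) contributes 10
|[w]| = 60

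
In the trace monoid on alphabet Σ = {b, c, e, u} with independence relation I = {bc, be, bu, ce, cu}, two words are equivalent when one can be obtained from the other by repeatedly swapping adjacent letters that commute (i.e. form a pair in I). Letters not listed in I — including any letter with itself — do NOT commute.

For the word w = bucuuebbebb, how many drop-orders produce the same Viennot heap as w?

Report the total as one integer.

piece 0:b — minimal
piece 1:u — minimal
piece 2:c — minimal
piece 3:u rests on {1:u}
piece 4:u rests on {3:u}
piece 5:e rests on {4:u}
piece 6:b rests on {0:b}
piece 7:b rests on {6:b}
piece 8:e rests on {5:e}
piece 9:b rests on {7:b}
piece 10:b rests on {9:b}
minimal pieces: {0:b, 1:u, 2:c}
ways to finish when only these pieces remain (= sum over removing one remaining piece with nothing left below it):
  1 left: {2}→1  {8}→1  {10}→1
  2 left: {2,8}→2  {2,10}→2  {5,8}→1  {8,10}→2  {9,10}→1
  3 left: {2,5,8}→3  {2,8,10}→6  {2,9,10}→3  {4,5,8}→1  {5,8,10}→3  {7,9,10}→1  {8,9,10}→3
  4 left: {2,4,5,8}→4  {2,5,8,10}→12  {2,7,9,10}→4  {2,8,9,10}→12  {3,4,5,8}→1  {4,5,8,10}→4  {5,8,9,10}→6  {6,7,9,10}→1  {7,8,9,10}→4
  5 left: {0,6,7,9,10}→1  {1,3,4,5,8}→1  {2,3,4,5,8}→5  {2,4,5,8,10}→20  {2,5,8,9,10}→30  {2,6,7,9,10}→5  {2,7,8,9,10}→20  {3,4,5,8,10}→5  {4,5,8,9,10}→10  {5,7,8,9,10}→10  {6,7,8,9,10}→5
  6 left: {0,2,6,7,9,10}→6  {0,6,7,8,9,10}→6  {1,2,3,4,5,8}→6  {1,3,4,5,8,10}→6  {2,3,4,5,8,10}→30  {2,4,5,8,9,10}→60  {2,5,7,8,9,10}→60  {2,6,7,8,9,10}→30  {3,4,5,8,9,10}→15  {4,5,7,8,9,10}→20  {5,6,7,8,9,10}→15
  7 left: {0,2,6,7,8,9,10}→42  {0,5,6,7,8,9,10}→21  {1,2,3,4,5,8,10}→42  {1,3,4,5,8,9,10}→21  {2,3,4,5,8,9,10}→105  {2,4,5,7,8,9,10}→140  {2,5,6,7,8,9,10}→105  {3,4,5,7,8,9,10}→35  {4,5,6,7,8,9,10}→35
  8 left: {0,2,5,6,7,8,9,10}→168  {0,4,5,6,7,8,9,10}→56  {1,2,3,4,5,8,9,10}→168  {1,3,4,5,7,8,9,10}→56  {2,3,4,5,7,8,9,10}→280  {2,4,5,6,7,8,9,10}→280  {3,4,5,6,7,8,9,10}→70
  9 left: {0,2,4,5,6,7,8,9,10}→504  {0,3,4,5,6,7,8,9,10}→126  {1,2,3,4,5,7,8,9,10}→504  {1,3,4,5,6,7,8,9,10}→126  {2,3,4,5,6,7,8,9,10}→630
  placing 0:b first → 1260 extensions
  placing 1:u first → 1260 extensions
  placing 2:c first → 252 extensions
total linear extensions = 2772

2772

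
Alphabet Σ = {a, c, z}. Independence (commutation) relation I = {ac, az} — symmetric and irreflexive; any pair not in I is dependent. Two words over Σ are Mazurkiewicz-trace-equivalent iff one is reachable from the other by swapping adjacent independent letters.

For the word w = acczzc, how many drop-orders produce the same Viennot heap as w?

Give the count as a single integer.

drop 0:a onto floor
drop 1:c onto floor
drop 2:c onto {1:c}
drop 3:z onto {2:c}
drop 4:z onto {3:z}
drop 5:c onto {4:z}
ground layer = {0:a, 1:c}
drop-orders for the pieces not yet dropped (sum over which currently-grounded one goes next):
  1 to go: {0} 1  {5} 1
  2 to go: {0,5} 2  {4,5} 1
  3 to go: {0,4,5} 3  {3,4,5} 1
  4 to go: {0,3,4,5} 4  {2,3,4,5} 1
  if 0:a drops first: 1 orders
  if 1:c drops first: 5 orders
heap linearizations: 6

6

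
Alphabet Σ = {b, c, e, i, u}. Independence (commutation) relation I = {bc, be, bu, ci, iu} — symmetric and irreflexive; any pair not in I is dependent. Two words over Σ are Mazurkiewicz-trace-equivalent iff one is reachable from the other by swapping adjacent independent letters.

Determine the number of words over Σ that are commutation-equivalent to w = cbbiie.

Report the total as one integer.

#0=c has no predecessor
#1=b has no predecessor
#2=b depends on [1:b]
#3=i depends on [2:b]
#4=i depends on [3:i]
#5=e depends on [0:c, 4:i]
sources: [0:c, 1:b]
N(rest) = Σ N(rest − s) over sources s of rest; N(one piece) = 1:
  size 1 → [5]=1
  size 2 → [0,5]=1  [4,5]=1
  size 3 → [0,4,5]=2  [3,4,5]=1
  size 4 → [0,3,4,5]=3  [2,3,4,5]=1
  first=0(c) contributes 1
  first=1(b) contributes 4
|[w]| = 5

5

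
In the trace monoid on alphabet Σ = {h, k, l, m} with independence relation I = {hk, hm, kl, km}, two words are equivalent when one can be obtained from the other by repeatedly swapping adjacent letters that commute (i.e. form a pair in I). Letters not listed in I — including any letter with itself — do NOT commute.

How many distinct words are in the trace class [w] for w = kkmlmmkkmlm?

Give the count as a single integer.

0(k) covers ∅
1(k) covers 0:k
2(m) covers ∅
3(l) covers 2:m
4(m) covers 3:l
5(m) covers 4:m
6(k) covers 1:k
7(k) covers 6:k
8(m) covers 5:m
9(l) covers 8:m
10(m) covers 9:l
floor of heap: 0:k, 2:m
completions by unplaced set U, small U first (add the entries for U minus each lowest piece of U):
  |U|=1: {7}:1  {10}:1
  |U|=2: {6,7}:1  {7,10}:2  {9,10}:1
  |U|=3: {1,6,7}:1  {6,7,10}:3  {7,9,10}:3  {8,9,10}:1
  |U|=4: {0,1,6,7}:1  {1,6,7,10}:4  {5,8,9,10}:1  {6,7,9,10}:6  {7,8,9,10}:4
  |U|=5: {0,1,6,7,10}:5  {1,6,7,9,10}:10  {4,5,8,9,10}:1  {5,7,8,9,10}:5  {6,7,8,9,10}:10
  |U|=6: {0,1,6,7,9,10}:15  {1,6,7,8,9,10}:20  {3,4,5,8,9,10}:1  {4,5,7,8,9,10}:6  {5,6,7,8,9,10}:15
  |U|=7: {0,1,6,7,8,9,10}:35  {1,5,6,7,8,9,10}:35  {2,3,4,5,8,9,10}:1  {3,4,5,7,8,9,10}:7  {4,5,6,7,8,9,10}:21
  |U|=8: {0,1,5,6,7,8,9,10}:70  {1,4,5,6,7,8,9,10}:56  {2,3,4,5,7,8,9,10}:8  {3,4,5,6,7,8,9,10}:28
  |U|=9: {0,1,4,5,6,7,8,9,10}:126  {1,3,4,5,6,7,8,9,10}:84  {2,3,4,5,6,7,8,9,10}:36
  start at 0(k): 120
  start at 2(m): 210
sum over floor = 330

330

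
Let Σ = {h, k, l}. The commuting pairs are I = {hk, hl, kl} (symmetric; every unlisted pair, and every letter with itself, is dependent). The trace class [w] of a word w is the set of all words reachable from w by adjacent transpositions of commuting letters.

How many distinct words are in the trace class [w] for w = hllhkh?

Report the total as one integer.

60

drop 0:h onto floor
drop 1:l onto floor
drop 2:l onto {1:l}
drop 3:h onto {0:h}
drop 4:k onto floor
drop 5:h onto {3:h}
ground layer = {0:h, 1:l, 4:k}
drop-orders for the pieces not yet dropped (sum over which currently-grounded one goes next):
  1 to go: {2} 1  {4} 1  {5} 1
  2 to go: {1,2} 1  {2,4} 2  {2,5} 2  {3,5} 1  {4,5} 2
  3 to go: {0,3,5} 1  {1,2,4} 3  {1,2,5} 3  {2,3,5} 3  {2,4,5} 6  {3,4,5} 3
  4 to go: {0,2,3,5} 4  {0,3,4,5} 4  {1,2,3,5} 6  {1,2,4,5} 12  {2,3,4,5} 12
  if 0:h drops first: 30 orders
  if 1:l drops first: 20 orders
  if 4:k drops first: 10 orders
heap linearizations: 60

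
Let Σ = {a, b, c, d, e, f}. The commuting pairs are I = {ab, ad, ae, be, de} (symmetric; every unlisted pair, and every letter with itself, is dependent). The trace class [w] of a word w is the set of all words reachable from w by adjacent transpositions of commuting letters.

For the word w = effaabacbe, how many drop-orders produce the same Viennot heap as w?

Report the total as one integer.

piece 0:e — minimal
piece 1:f rests on {0:e}
piece 2:f rests on {1:f}
piece 3:a rests on {2:f}
piece 4:a rests on {3:a}
piece 5:b rests on {2:f}
piece 6:a rests on {4:a}
piece 7:c rests on {5:b, 6:a}
piece 8:b rests on {7:c}
piece 9:e rests on {7:c}
minimal pieces: {0:e}
ways to finish when only these pieces remain (= sum over removing one remaining piece with nothing left below it):
  1 left: {8}→1  {9}→1
  2 left: {8,9}→2
  3 left: {7,8,9}→2
  4 left: {5,7,8,9}→2  {6,7,8,9}→2
  5 left: {4,6,7,8,9}→2  {5,6,7,8,9}→4
  6 left: {3,4,6,7,8,9}→2  {4,5,6,7,8,9}→6
  7 left: {3,4,5,6,7,8,9}→8
  8 left: {2,3,4,5,6,7,8,9}→8
  placing 0:e first → 8 extensions

8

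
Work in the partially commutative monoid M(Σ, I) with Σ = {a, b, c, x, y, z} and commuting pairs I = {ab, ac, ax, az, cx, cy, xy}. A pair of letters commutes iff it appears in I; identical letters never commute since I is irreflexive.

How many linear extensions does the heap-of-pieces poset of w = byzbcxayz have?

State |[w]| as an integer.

piece 0:b — minimal
piece 1:y rests on {0:b}
piece 2:z rests on {1:y}
piece 3:b rests on {2:z}
piece 4:c rests on {3:b}
piece 5:x rests on {3:b}
piece 6:a rests on {1:y}
piece 7:y rests on {3:b, 6:a}
piece 8:z rests on {4:c, 5:x, 7:y}
minimal pieces: {0:b}
ways to finish when only these pieces remain (= sum over removing one remaining piece with nothing left below it):
  1 left: {8}→1
  2 left: {4,8}→1  {5,8}→1  {7,8}→1
  3 left: {4,5,8}→2  {4,7,8}→2  {5,7,8}→2  {6,7,8}→1
  4 left: {4,5,7,8}→6  {4,6,7,8}→3  {5,6,7,8}→3
  5 left: {3,4,5,7,8}→6  {4,5,6,7,8}→12
  6 left: {2,3,4,5,7,8}→6  {3,4,5,6,7,8}→18
  7 left: {2,3,4,5,6,7,8}→24
  placing 0:b first → 24 extensions

24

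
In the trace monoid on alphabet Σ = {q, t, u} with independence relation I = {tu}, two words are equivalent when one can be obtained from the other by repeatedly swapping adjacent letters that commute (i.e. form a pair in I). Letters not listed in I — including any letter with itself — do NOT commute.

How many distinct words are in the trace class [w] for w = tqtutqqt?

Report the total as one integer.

3

#0=t has no predecessor
#1=q depends on [0:t]
#2=t depends on [1:q]
#3=u depends on [1:q]
#4=t depends on [2:t]
#5=q depends on [3:u, 4:t]
#6=q depends on [5:q]
#7=t depends on [6:q]
sources: [0:t]
N(rest) = Σ N(rest − s) over sources s of rest; N(one piece) = 1:
  size 1 → [7]=1
  size 2 → [6,7]=1
  size 3 → [5,6,7]=1
  size 4 → [3,5,6,7]=1  [4,5,6,7]=1
  size 5 → [2,4,5,6,7]=1  [3,4,5,6,7]=2
  size 6 → [2,3,4,5,6,7]=3
  first=0(t) contributes 3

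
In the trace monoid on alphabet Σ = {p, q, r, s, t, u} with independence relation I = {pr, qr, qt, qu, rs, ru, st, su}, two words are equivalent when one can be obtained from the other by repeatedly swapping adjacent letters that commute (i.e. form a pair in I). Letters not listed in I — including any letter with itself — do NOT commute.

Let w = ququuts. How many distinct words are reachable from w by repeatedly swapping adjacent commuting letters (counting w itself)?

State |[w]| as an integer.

35

drop 0:q onto floor
drop 1:u onto floor
drop 2:q onto {0:q}
drop 3:u onto {1:u}
drop 4:u onto {3:u}
drop 5:t onto {4:u}
drop 6:s onto {2:q}
ground layer = {0:q, 1:u}
drop-orders for the pieces not yet dropped (sum over which currently-grounded one goes next):
  1 to go: {5} 1  {6} 1
  2 to go: {2,6} 1  {4,5} 1  {5,6} 2
  3 to go: {0,2,6} 1  {2,5,6} 3  {3,4,5} 1  {4,5,6} 3
  4 to go: {0,2,5,6} 4  {1,3,4,5} 1  {2,4,5,6} 6  {3,4,5,6} 4
  5 to go: {0,2,4,5,6} 10  {1,3,4,5,6} 5  {2,3,4,5,6} 10
  if 0:q drops first: 15 orders
  if 1:u drops first: 20 orders
heap linearizations: 35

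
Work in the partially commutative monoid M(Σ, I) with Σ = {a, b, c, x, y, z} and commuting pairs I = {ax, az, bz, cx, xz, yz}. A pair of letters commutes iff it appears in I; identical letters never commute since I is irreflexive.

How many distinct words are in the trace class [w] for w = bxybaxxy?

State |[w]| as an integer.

3

0(b) covers ∅
1(x) covers 0:b
2(y) covers 1:x
3(b) covers 2:y
4(a) covers 3:b
5(x) covers 3:b
6(x) covers 5:x
7(y) covers 4:a, 6:x
floor of heap: 0:b
completions by unplaced set U, small U first (add the entries for U minus each lowest piece of U):
  |U|=1: {7}:1
  |U|=2: {4,7}:1  {6,7}:1
  |U|=3: {4,6,7}:2  {5,6,7}:1
  |U|=4: {4,5,6,7}:3
  |U|=5: {3,4,5,6,7}:3
  |U|=6: {2,3,4,5,6,7}:3
  start at 0(b): 3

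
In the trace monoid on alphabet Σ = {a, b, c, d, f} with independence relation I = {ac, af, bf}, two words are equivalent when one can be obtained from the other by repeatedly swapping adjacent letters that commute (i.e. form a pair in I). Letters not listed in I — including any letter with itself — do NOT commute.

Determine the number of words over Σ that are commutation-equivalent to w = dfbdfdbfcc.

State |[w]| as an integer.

4

drop 0:d onto floor
drop 1:f onto {0:d}
drop 2:b onto {0:d}
drop 3:d onto {1:f, 2:b}
drop 4:f onto {3:d}
drop 5:d onto {4:f}
drop 6:b onto {5:d}
drop 7:f onto {5:d}
drop 8:c onto {6:b, 7:f}
drop 9:c onto {8:c}
ground layer = {0:d}
drop-orders for the pieces not yet dropped (sum over which currently-grounded one goes next):
  1 to go: {9} 1
  2 to go: {8,9} 1
  3 to go: {6,8,9} 1  {7,8,9} 1
  4 to go: {6,7,8,9} 2
  5 to go: {5,6,7,8,9} 2
  6 to go: {4,5,6,7,8,9} 2
  7 to go: {3,4,5,6,7,8,9} 2
  8 to go: {1,3,4,5,6,7,8,9} 2  {2,3,4,5,6,7,8,9} 2
  if 0:d drops first: 4 orders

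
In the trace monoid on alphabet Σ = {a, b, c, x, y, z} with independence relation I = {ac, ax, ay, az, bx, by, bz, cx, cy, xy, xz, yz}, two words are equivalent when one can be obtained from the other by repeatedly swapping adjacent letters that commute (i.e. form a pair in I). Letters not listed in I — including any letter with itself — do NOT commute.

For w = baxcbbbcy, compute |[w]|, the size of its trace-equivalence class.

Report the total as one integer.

144

0(b) covers ∅
1(a) covers 0:b
2(x) covers ∅
3(c) covers 0:b
4(b) covers 1:a, 3:c
5(b) covers 4:b
6(b) covers 5:b
7(c) covers 6:b
8(y) covers ∅
floor of heap: 0:b, 2:x, 8:y
completions by unplaced set U, small U first (add the entries for U minus each lowest piece of U):
  |U|=1: {2}:1  {7}:1  {8}:1
  |U|=2: {2,7}:2  {2,8}:2  {6,7}:1  {7,8}:2
  |U|=3: {2,6,7}:3  {2,7,8}:6  {5,6,7}:1  {6,7,8}:3
  |U|=4: {2,5,6,7}:4  {2,6,7,8}:12  {4,5,6,7}:1  {5,6,7,8}:4
  |U|=5: {1,4,5,6,7}:1  {2,4,5,6,7}:5  {2,5,6,7,8}:20  {3,4,5,6,7}:1  {4,5,6,7,8}:5
  |U|=6: {1,2,4,5,6,7}:6  {1,3,4,5,6,7}:2  {1,4,5,6,7,8}:6  {2,3,4,5,6,7}:6  {2,4,5,6,7,8}:30  {3,4,5,6,7,8}:6
  |U|=7: {0,1,3,4,5,6,7}:2  {1,2,3,4,5,6,7}:14  {1,2,4,5,6,7,8}:42  {1,3,4,5,6,7,8}:14  {2,3,4,5,6,7,8}:42
  start at 0(b): 112
  start at 2(x): 16
  start at 8(y): 16
sum over floor = 144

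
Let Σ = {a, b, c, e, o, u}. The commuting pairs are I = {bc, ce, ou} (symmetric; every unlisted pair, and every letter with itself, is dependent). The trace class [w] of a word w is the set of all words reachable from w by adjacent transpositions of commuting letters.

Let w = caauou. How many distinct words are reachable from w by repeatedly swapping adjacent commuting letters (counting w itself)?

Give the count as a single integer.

3

0(c) covers ∅
1(a) covers 0:c
2(a) covers 1:a
3(u) covers 2:a
4(o) covers 2:a
5(u) covers 3:u
floor of heap: 0:c
completions by unplaced set U, small U first (add the entries for U minus each lowest piece of U):
  |U|=1: {4}:1  {5}:1
  |U|=2: {3,5}:1  {4,5}:2
  |U|=3: {3,4,5}:3
  |U|=4: {2,3,4,5}:3
  start at 0(c): 3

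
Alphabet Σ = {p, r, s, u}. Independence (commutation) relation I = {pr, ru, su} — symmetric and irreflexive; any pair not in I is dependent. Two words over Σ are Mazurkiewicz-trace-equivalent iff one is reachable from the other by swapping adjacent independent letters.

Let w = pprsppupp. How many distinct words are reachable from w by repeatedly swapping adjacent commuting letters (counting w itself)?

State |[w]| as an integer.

3

0(p) covers ∅
1(p) covers 0:p
2(r) covers ∅
3(s) covers 1:p, 2:r
4(p) covers 3:s
5(p) covers 4:p
6(u) covers 5:p
7(p) covers 6:u
8(p) covers 7:p
floor of heap: 0:p, 2:r
completions by unplaced set U, small U first (add the entries for U minus each lowest piece of U):
  |U|=1: {8}:1
  |U|=2: {7,8}:1
  |U|=3: {6,7,8}:1
  |U|=4: {5,6,7,8}:1
  |U|=5: {4,5,6,7,8}:1
  |U|=6: {3,4,5,6,7,8}:1
  |U|=7: {1,3,4,5,6,7,8}:1  {2,3,4,5,6,7,8}:1
  start at 0(p): 2
  start at 2(r): 1
sum over floor = 3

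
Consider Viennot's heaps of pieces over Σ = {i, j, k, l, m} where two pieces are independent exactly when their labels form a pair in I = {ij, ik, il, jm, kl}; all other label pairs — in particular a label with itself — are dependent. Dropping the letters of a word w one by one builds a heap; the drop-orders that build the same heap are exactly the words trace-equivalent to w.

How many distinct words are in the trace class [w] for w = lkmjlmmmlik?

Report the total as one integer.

piece 0:l — minimal
piece 1:k — minimal
piece 2:m rests on {0:l, 1:k}
piece 3:j rests on {0:l, 1:k}
piece 4:l rests on {2:m, 3:j}
piece 5:m rests on {4:l}
piece 6:m rests on {5:m}
piece 7:m rests on {6:m}
piece 8:l rests on {7:m}
piece 9:i rests on {7:m}
piece 10:k rests on {7:m}
minimal pieces: {0:l, 1:k}
ways to finish when only these pieces remain (= sum over removing one remaining piece with nothing left below it):
  1 left: {8}→1  {9}→1  {10}→1
  2 left: {8,9}→2  {8,10}→2  {9,10}→2
  3 left: {8,9,10}→6
  4 left: {7,8,9,10}→6
  5 left: {6,7,8,9,10}→6
  6 left: {5,6,7,8,9,10}→6
  7 left: {4,5,6,7,8,9,10}→6
  8 left: {2,4,5,6,7,8,9,10}→6  {3,4,5,6,7,8,9,10}→6
  9 left: {2,3,4,5,6,7,8,9,10}→12
  placing 0:l first → 12 extensions
  placing 1:k first → 12 extensions
total linear extensions = 24

24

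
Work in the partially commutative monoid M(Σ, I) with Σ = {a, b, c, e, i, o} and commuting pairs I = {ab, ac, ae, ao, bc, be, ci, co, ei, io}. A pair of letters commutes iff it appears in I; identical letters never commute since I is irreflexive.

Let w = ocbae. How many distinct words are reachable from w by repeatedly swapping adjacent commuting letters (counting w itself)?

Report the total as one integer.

drop 0:o onto floor
drop 1:c onto floor
drop 2:b onto {0:o}
drop 3:a onto floor
drop 4:e onto {0:o, 1:c}
ground layer = {0:o, 1:c, 3:a}
drop-orders for the pieces not yet dropped (sum over which currently-grounded one goes next):
  1 to go: {2} 1  {3} 1  {4} 1
  2 to go: {1,4} 1  {2,3} 2  {2,4} 2  {3,4} 2
  3 to go: {0,2,4} 2  {1,2,4} 3  {1,3,4} 3  {2,3,4} 6
  if 0:o drops first: 12 orders
  if 1:c drops first: 8 orders
  if 3:a drops first: 5 orders
heap linearizations: 25

25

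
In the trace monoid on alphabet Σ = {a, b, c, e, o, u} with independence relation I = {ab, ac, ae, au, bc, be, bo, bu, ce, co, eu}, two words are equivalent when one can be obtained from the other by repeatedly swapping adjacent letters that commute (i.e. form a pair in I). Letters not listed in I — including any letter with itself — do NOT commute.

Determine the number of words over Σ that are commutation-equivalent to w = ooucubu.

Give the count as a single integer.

7

0(o) covers ∅
1(o) covers 0:o
2(u) covers 1:o
3(c) covers 2:u
4(u) covers 3:c
5(b) covers ∅
6(u) covers 4:u
floor of heap: 0:o, 5:b
completions by unplaced set U, small U first (add the entries for U minus each lowest piece of U):
  |U|=1: {5}:1  {6}:1
  |U|=2: {4,6}:1  {5,6}:2
  |U|=3: {3,4,6}:1  {4,5,6}:3
  |U|=4: {2,3,4,6}:1  {3,4,5,6}:4
  |U|=5: {1,2,3,4,6}:1  {2,3,4,5,6}:5
  start at 0(o): 6
  start at 5(b): 1
sum over floor = 7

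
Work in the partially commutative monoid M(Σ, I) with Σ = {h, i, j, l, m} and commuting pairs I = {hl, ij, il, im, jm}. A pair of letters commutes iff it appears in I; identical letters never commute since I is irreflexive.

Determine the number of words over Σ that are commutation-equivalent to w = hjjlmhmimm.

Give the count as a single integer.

4

#0=h has no predecessor
#1=j depends on [0:h]
#2=j depends on [1:j]
#3=l depends on [2:j]
#4=m depends on [3:l]
#5=h depends on [4:m]
#6=m depends on [5:h]
#7=i depends on [5:h]
#8=m depends on [6:m]
#9=m depends on [8:m]
sources: [0:h]
N(rest) = Σ N(rest − s) over sources s of rest; N(one piece) = 1:
  size 1 → [7]=1  [9]=1
  size 2 → [7,9]=2  [8,9]=1
  size 3 → [6,8,9]=1  [7,8,9]=3
  size 4 → [6,7,8,9]=4
  size 5 → [5,6,7,8,9]=4
  size 6 → [4,5,6,7,8,9]=4
  size 7 → [3,4,5,6,7,8,9]=4
  size 8 → [2,3,4,5,6,7,8,9]=4
  first=0(h) contributes 4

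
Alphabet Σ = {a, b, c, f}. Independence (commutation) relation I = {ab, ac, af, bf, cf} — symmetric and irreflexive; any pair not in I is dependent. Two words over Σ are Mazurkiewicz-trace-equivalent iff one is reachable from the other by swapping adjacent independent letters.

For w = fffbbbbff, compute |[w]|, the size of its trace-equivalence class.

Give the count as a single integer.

126

0(f) covers ∅
1(f) covers 0:f
2(f) covers 1:f
3(b) covers ∅
4(b) covers 3:b
5(b) covers 4:b
6(b) covers 5:b
7(f) covers 2:f
8(f) covers 7:f
floor of heap: 0:f, 3:b
completions by unplaced set U, small U first (add the entries for U minus each lowest piece of U):
  |U|=1: {6}:1  {8}:1
  |U|=2: {5,6}:1  {6,8}:2  {7,8}:1
  |U|=3: {2,7,8}:1  {4,5,6}:1  {5,6,8}:3  {6,7,8}:3
  |U|=4: {1,2,7,8}:1  {2,6,7,8}:4  {3,4,5,6}:1  {4,5,6,8}:4  {5,6,7,8}:6
  |U|=5: {0,1,2,7,8}:1  {1,2,6,7,8}:5  {2,5,6,7,8}:10  {3,4,5,6,8}:5  {4,5,6,7,8}:10
  |U|=6: {0,1,2,6,7,8}:6  {1,2,5,6,7,8}:15  {2,4,5,6,7,8}:20  {3,4,5,6,7,8}:15
  |U|=7: {0,1,2,5,6,7,8}:21  {1,2,4,5,6,7,8}:35  {2,3,4,5,6,7,8}:35
  start at 0(f): 70
  start at 3(b): 56
sum over floor = 126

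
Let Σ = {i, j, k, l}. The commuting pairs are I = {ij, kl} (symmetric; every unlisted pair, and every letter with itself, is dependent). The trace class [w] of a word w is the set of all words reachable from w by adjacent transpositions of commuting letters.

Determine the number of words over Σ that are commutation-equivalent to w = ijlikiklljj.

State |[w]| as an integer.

6

#0=i has no predecessor
#1=j has no predecessor
#2=l depends on [0:i, 1:j]
#3=i depends on [2:l]
#4=k depends on [3:i]
#5=i depends on [4:k]
#6=k depends on [5:i]
#7=l depends on [5:i]
#8=l depends on [7:l]
#9=j depends on [6:k, 8:l]
#10=j depends on [9:j]
sources: [0:i, 1:j]
N(rest) = Σ N(rest − s) over sources s of rest; N(one piece) = 1:
  size 1 → [10]=1
  size 2 → [9,10]=1
  size 3 → [6,9,10]=1  [8,9,10]=1
  size 4 → [6,8,9,10]=2  [7,8,9,10]=1
  size 5 → [6,7,8,9,10]=3
  size 6 → [5,6,7,8,9,10]=3
  size 7 → [4,5,6,7,8,9,10]=3
  size 8 → [3,4,5,6,7,8,9,10]=3
  size 9 → [2,3,4,5,6,7,8,9,10]=3
  first=0(i) contributes 3
  first=1(j) contributes 3
|[w]| = 6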